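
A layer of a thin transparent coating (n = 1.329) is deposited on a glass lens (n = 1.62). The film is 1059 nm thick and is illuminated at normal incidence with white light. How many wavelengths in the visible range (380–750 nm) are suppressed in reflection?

At the upper boundary (n = 1.0 to n = 1.329) the reflected ray undergoes a half-wave phase shift.
Ray reflecting at the bottom interface goes from n = 1.329 toward n = 1.62: a half-wave phase shift.
The two reflections carry the same phase change, so no net offset.
With no net inversion, destructive interference in reflection requires 2 n t = (m + ½) λ.
λ = 2 n t / (m + ½) = 2815 / (m + ½) nm.
m=3: 804 nm (IR); m=4: 626 nm (visible); m=5: 512 nm (visible); m=6: 433 nm (visible); m=7: 375 nm (UV).

3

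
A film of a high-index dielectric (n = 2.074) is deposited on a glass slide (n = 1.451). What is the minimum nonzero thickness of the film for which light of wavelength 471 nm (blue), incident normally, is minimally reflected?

114 nm

Ray reflecting at the top interface goes from n = 1.0 toward n = 2.074: a half-wave phase shift.
At the lower boundary (n = 2.074 to n = 1.451) the reflected ray undergoes no phase shift.
The two reflections differ by half a wavelength.
So the condition for destructive reflection is 2 n t = m λ.
Minimum nonzero at m = 1: t = λ / (2 n) = 471 / (2 × 2.074) = 114 nm.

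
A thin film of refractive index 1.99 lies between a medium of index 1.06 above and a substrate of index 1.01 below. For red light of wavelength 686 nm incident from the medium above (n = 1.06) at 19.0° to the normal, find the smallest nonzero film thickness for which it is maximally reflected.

At the upper boundary (n = 1.06 to n = 1.99) the reflected ray undergoes a half-wave phase shift.
Bottom surface (1.99 → 1.01): reflection off a lower-index medium gives no phase shift.
Exactly one π shift → a net half-wave offset.
So the condition for constructive reflection is 2 n t cos θ_r = (m + ½) λ.
Snell's law: 1.06 sin 19.0° = 1.99 sin θ_r → sin θ_r = 0.173, cos θ_r = 0.985.
Minimum at m = 0: t = λ / (4 n cos θ_r) = 686 / (4 × 1.99 × 0.985) = 87.5 nm.

87.5 nm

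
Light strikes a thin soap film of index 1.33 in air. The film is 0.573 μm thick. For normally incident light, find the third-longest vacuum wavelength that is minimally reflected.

Top surface (1.0 → 1.33): reflection off a higher-index medium gives a half-wave phase shift.
Ray reflecting at the bottom interface goes from n = 1.33 toward n = 1.0: no phase shift.
Net: one phase inversion between the two reflected rays.
For dark reflection here: 2 n t = m λ.
λ = 2 n t / m. The third-longest wavelength is m = 3: λ = 2 × 1.33 × 573 / 3.00 = 508 nm.

508 nm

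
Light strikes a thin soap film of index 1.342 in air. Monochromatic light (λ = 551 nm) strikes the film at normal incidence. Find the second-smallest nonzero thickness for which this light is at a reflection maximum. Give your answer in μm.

At the upper boundary (n = 1.0 to n = 1.342) the reflected ray undergoes a half-wave phase shift.
Bottom surface (1.342 → 1.0): reflection off a lower-index medium gives no phase shift.
The two reflections differ by half a wavelength.
With one net inversion, constructive interference in reflection requires 2 n t = (m + ½) λ.
The second-smallest nonzero thickness corresponds to m = 1: t = (m + ½) λ / (2 n) = 1.50 × 551 / (2 × 1.342) = 308 nm.

0.308 μm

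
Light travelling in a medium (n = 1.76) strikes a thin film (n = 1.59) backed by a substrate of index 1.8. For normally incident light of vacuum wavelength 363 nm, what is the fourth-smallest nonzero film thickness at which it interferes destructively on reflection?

Ray reflecting at the top interface goes from n = 1.76 toward n = 1.59: no phase shift.
Bottom surface (1.59 → 1.8): reflection off a higher-index medium gives a half-wave phase shift.
Net: one phase inversion between the two reflected rays.
With one net inversion, destructive interference in reflection requires 2 n t = m λ.
The fourth-smallest nonzero thickness corresponds to m = 4: t = m λ / (2 n) = 4.00 × 363 / (2 × 1.59) = 457 nm.

457 nm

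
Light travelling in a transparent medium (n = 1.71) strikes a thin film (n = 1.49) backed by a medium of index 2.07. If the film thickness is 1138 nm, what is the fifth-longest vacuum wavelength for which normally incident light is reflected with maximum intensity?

754 nm

Ray reflecting at the top interface goes from n = 1.71 toward n = 1.49: no phase shift.
At the lower boundary (n = 1.49 to n = 2.07) the reflected ray undergoes a half-wave phase shift.
Exactly one π shift → a net half-wave offset.
For strong reflection here: 2 n t = (m + ½) λ.
λ = 2 n t / (m + ½). The fifth-longest wavelength is m = 4: λ = 2 × 1.49 × 1138 / 4.50 = 754 nm.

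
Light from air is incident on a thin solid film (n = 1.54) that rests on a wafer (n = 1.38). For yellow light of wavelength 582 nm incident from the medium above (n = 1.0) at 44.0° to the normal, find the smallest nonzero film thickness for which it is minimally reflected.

At the upper boundary (n = 1.0 to n = 1.54) the reflected ray undergoes a half-wave phase shift.
Ray reflecting at the bottom interface goes from n = 1.54 toward n = 1.38: no phase shift.
Exactly one π shift → a net half-wave offset.
For minimum reflection here: 2 n t cos θ_r = m λ.
Snell's law: 1.0 sin 44.0° = 1.54 sin θ_r → sin θ_r = 0.451, cos θ_r = 0.892.
Minimum nonzero at m = 1: t = λ / (2 n cos θ_r) = 582 / (2 × 1.54 × 0.892) = 212 nm.

212 nm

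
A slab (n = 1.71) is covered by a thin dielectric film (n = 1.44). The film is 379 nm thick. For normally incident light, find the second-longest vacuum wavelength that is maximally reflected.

546 nm

At the upper boundary (n = 1.0 to n = 1.44) the reflected ray undergoes a half-wave phase shift.
Ray reflecting at the bottom interface goes from n = 1.44 toward n = 1.71: a half-wave phase shift.
The two reflections carry the same phase change, so no net offset.
For maximum reflection here: 2 n t = m λ.
λ = 2 n t / m. The second-longest wavelength is m = 2: λ = 2 × 1.44 × 379 / 2.00 = 546 nm.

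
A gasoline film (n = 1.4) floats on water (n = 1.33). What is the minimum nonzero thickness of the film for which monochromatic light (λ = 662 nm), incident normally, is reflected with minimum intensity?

236 nm

Ray reflecting at the top interface goes from n = 1.0 toward n = 1.4: a half-wave phase shift.
Bottom surface (1.4 → 1.33): reflection off a lower-index medium gives no phase shift.
Net: one phase inversion between the two reflected rays.
For minimum reflection here: 2 n t = m λ.
Minimum nonzero at m = 1: t = λ / (2 n) = 662 / (2 × 1.4) = 236 nm.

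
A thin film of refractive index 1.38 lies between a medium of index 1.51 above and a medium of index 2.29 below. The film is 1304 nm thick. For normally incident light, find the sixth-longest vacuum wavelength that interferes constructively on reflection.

Top surface (1.51 → 1.38): reflection off a lower-index medium gives no phase shift.
Bottom surface (1.38 → 2.29): reflection off a higher-index medium gives a half-wave phase shift.
Net: one phase inversion between the two reflected rays.
For strong reflection here: 2 n t = (m + ½) λ.
λ = 2 n t / (m + ½). The sixth-longest wavelength is m = 5: λ = 2 × 1.38 × 1304 / 5.50 = 654 nm.

654 nm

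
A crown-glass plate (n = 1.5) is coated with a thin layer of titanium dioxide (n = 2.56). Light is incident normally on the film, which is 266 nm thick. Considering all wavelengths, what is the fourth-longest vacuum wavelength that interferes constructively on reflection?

389 nm

Ray reflecting at the top interface goes from n = 1.0 toward n = 2.56: a half-wave phase shift.
Bottom surface (2.56 → 1.5): reflection off a lower-index medium gives no phase shift.
The two reflections differ by half a wavelength.
With one net inversion, constructive interference in reflection requires 2 n t = (m + ½) λ.
λ = 2 n t / (m + ½). The fourth-longest wavelength is m = 3: λ = 2 × 2.56 × 266 / 3.50 = 389 nm.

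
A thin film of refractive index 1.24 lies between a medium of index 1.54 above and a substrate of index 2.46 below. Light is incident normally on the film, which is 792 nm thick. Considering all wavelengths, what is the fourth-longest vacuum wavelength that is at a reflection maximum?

Ray reflecting at the top interface goes from n = 1.54 toward n = 1.24: no phase shift.
Ray reflecting at the bottom interface goes from n = 1.24 toward n = 2.46: a half-wave phase shift.
Exactly one π shift → a net half-wave offset.
So the condition for constructive reflection is 2 n t = (m + ½) λ.
λ = 2 n t / (m + ½). The fourth-longest wavelength is m = 3: λ = 2 × 1.24 × 792 / 3.50 = 561 nm.

561 nm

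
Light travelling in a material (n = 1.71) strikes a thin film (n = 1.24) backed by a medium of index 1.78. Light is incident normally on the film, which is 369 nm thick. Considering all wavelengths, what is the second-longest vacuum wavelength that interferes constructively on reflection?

610 nm

Top surface (1.71 → 1.24): reflection off a lower-index medium gives no phase shift.
At the lower boundary (n = 1.24 to n = 1.78) the reflected ray undergoes a half-wave phase shift.
Exactly one π shift → a net half-wave offset.
With one net inversion, constructive interference in reflection requires 2 n t = (m + ½) λ.
λ = 2 n t / (m + ½). The second-longest wavelength is m = 1: λ = 2 × 1.24 × 369 / 1.50 = 610 nm.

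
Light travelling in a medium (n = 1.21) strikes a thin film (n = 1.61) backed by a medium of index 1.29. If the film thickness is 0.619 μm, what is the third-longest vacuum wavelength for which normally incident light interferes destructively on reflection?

664 nm

Ray reflecting at the top interface goes from n = 1.21 toward n = 1.61: a half-wave phase shift.
Ray reflecting at the bottom interface goes from n = 1.61 toward n = 1.29: no phase shift.
The two reflections differ by half a wavelength.
For minimum reflection here: 2 n t = m λ.
λ = 2 n t / m. The third-longest wavelength is m = 3: λ = 2 × 1.61 × 619 / 3.00 = 664 nm.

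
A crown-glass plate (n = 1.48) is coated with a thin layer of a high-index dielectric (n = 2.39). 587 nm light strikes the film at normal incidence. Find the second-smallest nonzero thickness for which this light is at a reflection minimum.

Top surface (1.0 → 2.39): reflection off a higher-index medium gives a half-wave phase shift.
At the lower boundary (n = 2.39 to n = 1.48) the reflected ray undergoes no phase shift.
Exactly one π shift → a net half-wave offset.
For dark reflection here: 2 n t = m λ.
The second-smallest nonzero thickness corresponds to m = 2: t = m λ / (2 n) = 2.00 × 587 / (2 × 2.39) = 246 nm.

246 nm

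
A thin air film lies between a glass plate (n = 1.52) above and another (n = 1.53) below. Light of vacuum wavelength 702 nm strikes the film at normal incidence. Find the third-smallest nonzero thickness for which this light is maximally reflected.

Top surface (1.52 → 1.0): reflection off a lower-index medium gives no phase shift.
At the lower boundary (n = 1.0 to n = 1.53) the reflected ray undergoes a half-wave phase shift.
Net: one phase inversion between the two reflected rays.
For bright reflection here: 2 n t = (m + ½) λ.
The third-smallest nonzero thickness corresponds to m = 2: t = (m + ½) λ / (2 n) = 2.50 × 702 / (2 × 1.0) = 878 nm.

878 nm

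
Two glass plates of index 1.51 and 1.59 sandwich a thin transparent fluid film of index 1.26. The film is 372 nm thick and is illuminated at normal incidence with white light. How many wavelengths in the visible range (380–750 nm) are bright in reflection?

Ray reflecting at the top interface goes from n = 1.51 toward n = 1.26: no phase shift.
At the lower boundary (n = 1.26 to n = 1.59) the reflected ray undergoes a half-wave phase shift.
Exactly one π shift → a net half-wave offset.
For maximum reflection here: 2 n t = (m + ½) λ.
λ = 2 n t / (m + ½) = 937 / (m + ½) nm.
m=0: 1875 nm (IR); m=1: 625 nm (visible); m=2: 375 nm (UV).

1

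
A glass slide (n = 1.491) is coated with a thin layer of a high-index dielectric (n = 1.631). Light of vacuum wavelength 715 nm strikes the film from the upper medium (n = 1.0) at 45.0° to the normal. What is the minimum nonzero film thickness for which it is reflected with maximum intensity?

122 nm

Ray reflecting at the top interface goes from n = 1.0 toward n = 1.631: a half-wave phase shift.
At the lower boundary (n = 1.631 to n = 1.491) the reflected ray undergoes no phase shift.
Net: one phase inversion between the two reflected rays.
So the condition for constructive reflection is 2 n t cos θ_r = (m + ½) λ.
Snell's law: 1.0 sin 45.0° = 1.631 sin θ_r → sin θ_r = 0.434, cos θ_r = 0.901.
Minimum at m = 0: t = λ / (4 n cos θ_r) = 715 / (4 × 1.631 × 0.901) = 122 nm.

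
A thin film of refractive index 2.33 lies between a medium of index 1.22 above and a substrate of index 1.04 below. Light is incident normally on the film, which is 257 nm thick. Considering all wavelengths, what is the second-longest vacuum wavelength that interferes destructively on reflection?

Ray reflecting at the top interface goes from n = 1.22 toward n = 2.33: a half-wave phase shift.
Ray reflecting at the bottom interface goes from n = 2.33 toward n = 1.04: no phase shift.
Net: one phase inversion between the two reflected rays.
For weak reflection here: 2 n t = m λ.
λ = 2 n t / m. The second-longest wavelength is m = 2: λ = 2 × 2.33 × 257 / 2.00 = 599 nm.

599 nm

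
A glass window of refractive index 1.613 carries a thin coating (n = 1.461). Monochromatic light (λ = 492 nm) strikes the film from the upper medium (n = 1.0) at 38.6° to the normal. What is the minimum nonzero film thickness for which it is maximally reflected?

Top surface (1.0 → 1.461): reflection off a higher-index medium gives a half-wave phase shift.
At the lower boundary (n = 1.461 to n = 1.613) the reflected ray undergoes a half-wave phase shift.
The two reflections carry the same phase change, so no net offset.
With no net inversion, constructive interference in reflection requires 2 n t cos θ_r = m λ.
Snell's law: 1.0 sin 38.6° = 1.461 sin θ_r → sin θ_r = 0.427, cos θ_r = 0.904.
Minimum nonzero at m = 1: t = λ / (2 n cos θ_r) = 492 / (2 × 1.461 × 0.904) = 186 nm.

186 nm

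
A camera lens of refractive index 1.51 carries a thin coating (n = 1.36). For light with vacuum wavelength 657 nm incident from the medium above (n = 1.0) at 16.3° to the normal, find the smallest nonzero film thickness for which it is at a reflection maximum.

Ray reflecting at the top interface goes from n = 1.0 toward n = 1.36: a half-wave phase shift.
At the lower boundary (n = 1.36 to n = 1.51) the reflected ray undergoes a half-wave phase shift.
Zero or two π shifts → no net half-wave offset.
So the condition for constructive reflection is 2 n t cos θ_r = m λ.
Snell's law: 1.0 sin 16.3° = 1.36 sin θ_r → sin θ_r = 0.206, cos θ_r = 0.978.
Minimum nonzero at m = 1: t = λ / (2 n cos θ_r) = 657 / (2 × 1.36 × 0.978) = 247 nm.

247 nm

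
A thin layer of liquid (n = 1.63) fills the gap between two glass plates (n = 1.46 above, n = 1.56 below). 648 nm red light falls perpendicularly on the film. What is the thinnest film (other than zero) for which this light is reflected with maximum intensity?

Top surface (1.46 → 1.63): reflection off a higher-index medium gives a half-wave phase shift.
Ray reflecting at the bottom interface goes from n = 1.63 toward n = 1.56: no phase shift.
Net: one phase inversion between the two reflected rays.
With one net inversion, constructive interference in reflection requires 2 n t = (m + ½) λ.
Minimum at m = 0: t = λ / (4 n) = 648 / (4 × 1.63) = 99.4 nm.

99.4 nm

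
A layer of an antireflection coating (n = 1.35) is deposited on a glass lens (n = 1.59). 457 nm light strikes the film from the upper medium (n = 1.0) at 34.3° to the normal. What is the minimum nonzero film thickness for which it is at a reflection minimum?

93.1 nm

Top surface (1.0 → 1.35): reflection off a higher-index medium gives a half-wave phase shift.
At the lower boundary (n = 1.35 to n = 1.59) the reflected ray undergoes a half-wave phase shift.
Zero or two π shifts → no net half-wave offset.
For dark reflection here: 2 n t cos θ_r = (m + ½) λ.
Snell's law: 1.0 sin 34.3° = 1.35 sin θ_r → sin θ_r = 0.417, cos θ_r = 0.909.
Minimum at m = 0: t = λ / (4 n cos θ_r) = 457 / (4 × 1.35 × 0.909) = 93.1 nm.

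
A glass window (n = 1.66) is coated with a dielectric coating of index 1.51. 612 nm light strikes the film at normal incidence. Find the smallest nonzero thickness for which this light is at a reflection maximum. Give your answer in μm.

Ray reflecting at the top interface goes from n = 1.0 toward n = 1.51: a half-wave phase shift.
Ray reflecting at the bottom interface goes from n = 1.51 toward n = 1.66: a half-wave phase shift.
Net: no relative phase inversion (both shifts match).
With no net inversion, constructive interference in reflection requires 2 n t = m λ.
The smallest nonzero thickness corresponds to m = 1: t = m λ / (2 n) = 1.00 × 612 / (2 × 1.51) = 203 nm.

0.203 μm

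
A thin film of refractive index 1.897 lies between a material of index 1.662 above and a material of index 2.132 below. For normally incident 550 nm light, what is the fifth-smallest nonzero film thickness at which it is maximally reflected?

725 nm

Ray reflecting at the top interface goes from n = 1.662 toward n = 1.897: a half-wave phase shift.
Bottom surface (1.897 → 2.132): reflection off a higher-index medium gives a half-wave phase shift.
The two reflections carry the same phase change, so no net offset.
With no net inversion, constructive interference in reflection requires 2 n t = m λ.
The fifth-smallest nonzero thickness corresponds to m = 5: t = m λ / (2 n) = 5.00 × 550 / (2 × 1.897) = 725 nm.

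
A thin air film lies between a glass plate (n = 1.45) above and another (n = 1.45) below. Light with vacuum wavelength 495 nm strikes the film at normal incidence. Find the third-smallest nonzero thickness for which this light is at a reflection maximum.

Ray reflecting at the top interface goes from n = 1.45 toward n = 1.0: no phase shift.
At the lower boundary (n = 1.0 to n = 1.45) the reflected ray undergoes a half-wave phase shift.
Exactly one π shift → a net half-wave offset.
So the condition for constructive reflection is 2 n t = (m + ½) λ.
The third-smallest nonzero thickness corresponds to m = 2: t = (m + ½) λ / (2 n) = 2.50 × 495 / (2 × 1.0) = 619 nm.

619 nm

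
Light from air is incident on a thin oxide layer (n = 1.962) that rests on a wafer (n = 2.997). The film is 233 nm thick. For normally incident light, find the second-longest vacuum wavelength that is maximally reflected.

Top surface (1.0 → 1.962): reflection off a higher-index medium gives a half-wave phase shift.
At the lower boundary (n = 1.962 to n = 2.997) the reflected ray undergoes a half-wave phase shift.
Zero or two π shifts → no net half-wave offset.
For strong reflection here: 2 n t = m λ.
λ = 2 n t / m. The second-longest wavelength is m = 2: λ = 2 × 1.962 × 233 / 2.00 = 457 nm.

457 nm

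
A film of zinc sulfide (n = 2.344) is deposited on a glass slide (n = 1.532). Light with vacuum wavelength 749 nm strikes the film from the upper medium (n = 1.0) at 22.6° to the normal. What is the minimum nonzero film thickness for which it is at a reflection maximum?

Top surface (1.0 → 2.344): reflection off a higher-index medium gives a half-wave phase shift.
Bottom surface (2.344 → 1.532): reflection off a lower-index medium gives no phase shift.
The two reflections differ by half a wavelength.
For bright reflection here: 2 n t cos θ_r = (m + ½) λ.
Snell's law: 1.0 sin 22.6° = 2.344 sin θ_r → sin θ_r = 0.164, cos θ_r = 0.986.
Minimum at m = 0: t = λ / (4 n cos θ_r) = 749 / (4 × 2.344 × 0.986) = 81.0 nm.

81.0 nm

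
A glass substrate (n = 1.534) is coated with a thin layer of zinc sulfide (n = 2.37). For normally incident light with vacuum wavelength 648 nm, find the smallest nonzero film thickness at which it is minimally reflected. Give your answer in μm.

Top surface (1.0 → 2.37): reflection off a higher-index medium gives a half-wave phase shift.
At the lower boundary (n = 2.37 to n = 1.534) the reflected ray undergoes no phase shift.
Net: one phase inversion between the two reflected rays.
So the condition for destructive reflection is 2 n t = m λ.
Minimum nonzero at m = 1: t = λ / (2 n) = 648 / (2 × 2.37) = 137 nm.

0.137 μm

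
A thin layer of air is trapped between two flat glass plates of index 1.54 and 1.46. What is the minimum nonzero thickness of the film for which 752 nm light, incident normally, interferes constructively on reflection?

188 nm

At the upper boundary (n = 1.54 to n = 1.0) the reflected ray undergoes no phase shift.
Bottom surface (1.0 → 1.46): reflection off a higher-index medium gives a half-wave phase shift.
Net: one phase inversion between the two reflected rays.
For strong reflection here: 2 n t = (m + ½) λ.
Minimum at m = 0: t = λ / (4 n) = 752 / (4 × 1.0) = 188 nm.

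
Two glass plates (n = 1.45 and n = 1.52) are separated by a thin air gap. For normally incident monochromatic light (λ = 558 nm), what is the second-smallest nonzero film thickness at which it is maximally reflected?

419 nm

Ray reflecting at the top interface goes from n = 1.45 toward n = 1.0: no phase shift.
At the lower boundary (n = 1.0 to n = 1.52) the reflected ray undergoes a half-wave phase shift.
Net: one phase inversion between the two reflected rays.
With one net inversion, constructive interference in reflection requires 2 n t = (m + ½) λ.
The second-smallest nonzero thickness corresponds to m = 1: t = (m + ½) λ / (2 n) = 1.50 × 558 / (2 × 1.0) = 419 nm.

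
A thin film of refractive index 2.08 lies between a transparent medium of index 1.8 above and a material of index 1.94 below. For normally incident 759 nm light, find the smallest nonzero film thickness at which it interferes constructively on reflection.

91.2 nm

Ray reflecting at the top interface goes from n = 1.8 toward n = 2.08: a half-wave phase shift.
Ray reflecting at the bottom interface goes from n = 2.08 toward n = 1.94: no phase shift.
Exactly one π shift → a net half-wave offset.
With one net inversion, constructive interference in reflection requires 2 n t = (m + ½) λ.
Minimum at m = 0: t = λ / (4 n) = 759 / (4 × 2.08) = 91.2 nm.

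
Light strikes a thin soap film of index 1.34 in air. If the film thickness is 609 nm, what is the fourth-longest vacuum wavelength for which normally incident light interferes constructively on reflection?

466 nm

Ray reflecting at the top interface goes from n = 1.0 toward n = 1.34: a half-wave phase shift.
Ray reflecting at the bottom interface goes from n = 1.34 toward n = 1.0: no phase shift.
Exactly one π shift → a net half-wave offset.
For bright reflection here: 2 n t = (m + ½) λ.
λ = 2 n t / (m + ½). The fourth-longest wavelength is m = 3: λ = 2 × 1.34 × 609 / 3.50 = 466 nm.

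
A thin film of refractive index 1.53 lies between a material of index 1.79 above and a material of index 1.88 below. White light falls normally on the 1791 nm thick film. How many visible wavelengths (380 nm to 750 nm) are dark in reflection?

7

Top surface (1.79 → 1.53): reflection off a lower-index medium gives no phase shift.
Ray reflecting at the bottom interface goes from n = 1.53 toward n = 1.88: a half-wave phase shift.
The two reflections differ by half a wavelength.
For weak reflection here: 2 n t = m λ.
λ = 2 n t / m = 5480 / m nm.
m=7: 783 nm (IR); m=8: 685 nm (visible); m=9: 609 nm (visible); m=10: 548 nm (visible); m=11: 498 nm (visible); m=12: 457 nm (visible); m=13: 422 nm (visible); m=14: 391 nm (visible); m=15: 365 nm (UV).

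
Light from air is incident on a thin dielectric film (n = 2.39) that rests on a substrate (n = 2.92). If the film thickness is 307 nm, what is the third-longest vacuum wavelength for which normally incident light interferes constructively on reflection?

489 nm

Top surface (1.0 → 2.39): reflection off a higher-index medium gives a half-wave phase shift.
Ray reflecting at the bottom interface goes from n = 2.39 toward n = 2.92: a half-wave phase shift.
The two reflections carry the same phase change, so no net offset.
So the condition for constructive reflection is 2 n t = m λ.
λ = 2 n t / m. The third-longest wavelength is m = 3: λ = 2 × 2.39 × 307 / 3.00 = 489 nm.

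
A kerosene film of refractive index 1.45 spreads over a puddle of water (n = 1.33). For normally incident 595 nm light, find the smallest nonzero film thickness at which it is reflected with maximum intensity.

103 nm

Ray reflecting at the top interface goes from n = 1.0 toward n = 1.45: a half-wave phase shift.
Ray reflecting at the bottom interface goes from n = 1.45 toward n = 1.33: no phase shift.
Exactly one π shift → a net half-wave offset.
With one net inversion, constructive interference in reflection requires 2 n t = (m + ½) λ.
Minimum at m = 0: t = λ / (4 n) = 595 / (4 × 1.45) = 103 nm.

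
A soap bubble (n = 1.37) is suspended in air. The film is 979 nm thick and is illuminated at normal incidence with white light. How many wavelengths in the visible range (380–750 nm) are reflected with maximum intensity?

3

At the upper boundary (n = 1.0 to n = 1.37) the reflected ray undergoes a half-wave phase shift.
At the lower boundary (n = 1.37 to n = 1.0) the reflected ray undergoes no phase shift.
Net: one phase inversion between the two reflected rays.
So the condition for constructive reflection is 2 n t = (m + ½) λ.
λ = 2 n t / (m + ½) = 2682 / (m + ½) nm.
m=3: 766 nm (IR); m=4: 596 nm (visible); m=5: 488 nm (visible); m=6: 413 nm (visible); m=7: 358 nm (UV).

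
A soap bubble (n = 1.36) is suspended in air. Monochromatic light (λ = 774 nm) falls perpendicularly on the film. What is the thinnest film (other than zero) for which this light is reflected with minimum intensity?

285 nm

At the upper boundary (n = 1.0 to n = 1.36) the reflected ray undergoes a half-wave phase shift.
Bottom surface (1.36 → 1.0): reflection off a lower-index medium gives no phase shift.
Net: one phase inversion between the two reflected rays.
So the condition for destructive reflection is 2 n t = m λ.
Minimum nonzero at m = 1: t = λ / (2 n) = 774 / (2 × 1.36) = 285 nm.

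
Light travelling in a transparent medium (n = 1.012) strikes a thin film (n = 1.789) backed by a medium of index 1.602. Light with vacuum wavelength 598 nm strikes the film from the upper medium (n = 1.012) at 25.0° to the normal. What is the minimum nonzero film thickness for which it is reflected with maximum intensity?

Top surface (1.012 → 1.789): reflection off a higher-index medium gives a half-wave phase shift.
Ray reflecting at the bottom interface goes from n = 1.789 toward n = 1.602: no phase shift.
The two reflections differ by half a wavelength.
So the condition for constructive reflection is 2 n t cos θ_r = (m + ½) λ.
Snell's law: 1.012 sin 25.0° = 1.789 sin θ_r → sin θ_r = 0.239, cos θ_r = 0.971.
Minimum at m = 0: t = λ / (4 n cos θ_r) = 598 / (4 × 1.789 × 0.971) = 86.1 nm.

86.1 nm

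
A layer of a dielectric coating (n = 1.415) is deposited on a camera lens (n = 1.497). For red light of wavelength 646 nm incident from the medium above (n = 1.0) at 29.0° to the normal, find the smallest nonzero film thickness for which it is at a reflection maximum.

243 nm

At the upper boundary (n = 1.0 to n = 1.415) the reflected ray undergoes a half-wave phase shift.
Ray reflecting at the bottom interface goes from n = 1.415 toward n = 1.497: a half-wave phase shift.
Zero or two π shifts → no net half-wave offset.
For strong reflection here: 2 n t cos θ_r = m λ.
Snell's law: 1.0 sin 29.0° = 1.415 sin θ_r → sin θ_r = 0.343, cos θ_r = 0.939.
Minimum nonzero at m = 1: t = λ / (2 n cos θ_r) = 646 / (2 × 1.415 × 0.939) = 243 nm.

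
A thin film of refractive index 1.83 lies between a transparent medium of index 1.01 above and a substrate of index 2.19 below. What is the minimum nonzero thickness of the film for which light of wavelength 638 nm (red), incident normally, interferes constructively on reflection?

At the upper boundary (n = 1.01 to n = 1.83) the reflected ray undergoes a half-wave phase shift.
At the lower boundary (n = 1.83 to n = 2.19) the reflected ray undergoes a half-wave phase shift.
Net: no relative phase inversion (both shifts match).
For strong reflection here: 2 n t = m λ.
Minimum nonzero at m = 1: t = λ / (2 n) = 638 / (2 × 1.83) = 174 nm.

174 nm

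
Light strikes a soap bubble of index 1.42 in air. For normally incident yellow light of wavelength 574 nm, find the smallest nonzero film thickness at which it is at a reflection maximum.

101 nm

Top surface (1.0 → 1.42): reflection off a higher-index medium gives a half-wave phase shift.
At the lower boundary (n = 1.42 to n = 1.0) the reflected ray undergoes no phase shift.
Net: one phase inversion between the two reflected rays.
With one net inversion, constructive interference in reflection requires 2 n t = (m + ½) λ.
Minimum at m = 0: t = λ / (4 n) = 574 / (4 × 1.42) = 101 nm.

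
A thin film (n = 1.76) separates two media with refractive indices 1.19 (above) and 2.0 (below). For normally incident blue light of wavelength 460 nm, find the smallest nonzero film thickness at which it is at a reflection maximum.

131 nm

At the upper boundary (n = 1.19 to n = 1.76) the reflected ray undergoes a half-wave phase shift.
Ray reflecting at the bottom interface goes from n = 1.76 toward n = 2.0: a half-wave phase shift.
Net: no relative phase inversion (both shifts match).
So the condition for constructive reflection is 2 n t = m λ.
Minimum nonzero at m = 1: t = λ / (2 n) = 460 / (2 × 1.76) = 131 nm.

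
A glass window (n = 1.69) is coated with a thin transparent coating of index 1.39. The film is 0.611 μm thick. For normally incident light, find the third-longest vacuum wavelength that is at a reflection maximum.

Ray reflecting at the top interface goes from n = 1.0 toward n = 1.39: a half-wave phase shift.
Bottom surface (1.39 → 1.69): reflection off a higher-index medium gives a half-wave phase shift.
The two reflections carry the same phase change, so no net offset.
With no net inversion, constructive interference in reflection requires 2 n t = m λ.
λ = 2 n t / m. The third-longest wavelength is m = 3: λ = 2 × 1.39 × 611 / 3.00 = 566 nm.

566 nm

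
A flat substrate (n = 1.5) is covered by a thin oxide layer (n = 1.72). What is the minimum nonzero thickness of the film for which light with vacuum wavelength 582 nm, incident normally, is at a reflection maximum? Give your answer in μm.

0.0846 μm

Ray reflecting at the top interface goes from n = 1.0 toward n = 1.72: a half-wave phase shift.
At the lower boundary (n = 1.72 to n = 1.5) the reflected ray undergoes no phase shift.
The two reflections differ by half a wavelength.
So the condition for constructive reflection is 2 n t = (m + ½) λ.
Minimum at m = 0: t = λ / (4 n) = 582 / (4 × 1.72) = 84.6 nm.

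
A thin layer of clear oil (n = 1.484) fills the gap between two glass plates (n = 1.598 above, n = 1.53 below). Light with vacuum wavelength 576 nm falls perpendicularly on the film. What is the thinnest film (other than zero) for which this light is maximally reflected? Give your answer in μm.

0.0970 μm

Top surface (1.598 → 1.484): reflection off a lower-index medium gives no phase shift.
Ray reflecting at the bottom interface goes from n = 1.484 toward n = 1.53: a half-wave phase shift.
The two reflections differ by half a wavelength.
With one net inversion, constructive interference in reflection requires 2 n t = (m + ½) λ.
Minimum at m = 0: t = λ / (4 n) = 576 / (4 × 1.484) = 97.0 nm.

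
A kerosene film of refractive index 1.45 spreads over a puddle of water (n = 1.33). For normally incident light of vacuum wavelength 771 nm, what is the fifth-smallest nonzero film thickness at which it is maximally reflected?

1196 nm

Top surface (1.0 → 1.45): reflection off a higher-index medium gives a half-wave phase shift.
At the lower boundary (n = 1.45 to n = 1.33) the reflected ray undergoes no phase shift.
The two reflections differ by half a wavelength.
So the condition for constructive reflection is 2 n t = (m + ½) λ.
The fifth-smallest nonzero thickness corresponds to m = 4: t = (m + ½) λ / (2 n) = 4.50 × 771 / (2 × 1.45) = 1196 nm.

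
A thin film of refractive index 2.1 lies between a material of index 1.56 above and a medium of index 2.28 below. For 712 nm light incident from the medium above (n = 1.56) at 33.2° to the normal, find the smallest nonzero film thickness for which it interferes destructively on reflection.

92.8 nm

Ray reflecting at the top interface goes from n = 1.56 toward n = 2.1: a half-wave phase shift.
Ray reflecting at the bottom interface goes from n = 2.1 toward n = 2.28: a half-wave phase shift.
The two reflections carry the same phase change, so no net offset.
So the condition for destructive reflection is 2 n t cos θ_r = (m + ½) λ.
Snell's law: 1.56 sin 33.2° = 2.1 sin θ_r → sin θ_r = 0.407, cos θ_r = 0.914.
Minimum at m = 0: t = λ / (4 n cos θ_r) = 712 / (4 × 2.1 × 0.914) = 92.8 nm.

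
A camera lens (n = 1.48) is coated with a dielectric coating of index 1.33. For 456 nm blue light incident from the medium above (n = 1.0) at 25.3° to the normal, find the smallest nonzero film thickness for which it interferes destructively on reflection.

90.5 nm

Ray reflecting at the top interface goes from n = 1.0 toward n = 1.33: a half-wave phase shift.
At the lower boundary (n = 1.33 to n = 1.48) the reflected ray undergoes a half-wave phase shift.
Net: no relative phase inversion (both shifts match).
With no net inversion, destructive interference in reflection requires 2 n t cos θ_r = (m + ½) λ.
Snell's law: 1.0 sin 25.3° = 1.33 sin θ_r → sin θ_r = 0.321, cos θ_r = 0.947.
Minimum at m = 0: t = λ / (4 n cos θ_r) = 456 / (4 × 1.33 × 0.947) = 90.5 nm.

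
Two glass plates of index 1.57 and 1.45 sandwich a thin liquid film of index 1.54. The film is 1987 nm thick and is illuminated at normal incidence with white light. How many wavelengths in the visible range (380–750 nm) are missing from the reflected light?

At the upper boundary (n = 1.57 to n = 1.54) the reflected ray undergoes no phase shift.
Ray reflecting at the bottom interface goes from n = 1.54 toward n = 1.45: no phase shift.
Zero or two π shifts → no net half-wave offset.
So the condition for destructive reflection is 2 n t = (m + ½) λ.
λ = 2 n t / (m + ½) = 6120 / (m + ½) nm.
m=7: 816 nm (IR); m=8: 720 nm (visible); m=9: 644 nm (visible); m=10: 583 nm (visible); m=11: 532 nm (visible); m=12: 490 nm (visible); m=13: 453 nm (visible); m=14: 422 nm (visible); m=15: 395 nm (visible); m=16: 371 nm (UV).

8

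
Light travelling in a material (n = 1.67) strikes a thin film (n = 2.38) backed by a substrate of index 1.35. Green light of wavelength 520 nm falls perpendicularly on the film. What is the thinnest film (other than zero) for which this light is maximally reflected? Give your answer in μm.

Ray reflecting at the top interface goes from n = 1.67 toward n = 2.38: a half-wave phase shift.
At the lower boundary (n = 2.38 to n = 1.35) the reflected ray undergoes no phase shift.
Exactly one π shift → a net half-wave offset.
With one net inversion, constructive interference in reflection requires 2 n t = (m + ½) λ.
Minimum at m = 0: t = λ / (4 n) = 520 / (4 × 2.38) = 54.6 nm.

0.0546 μm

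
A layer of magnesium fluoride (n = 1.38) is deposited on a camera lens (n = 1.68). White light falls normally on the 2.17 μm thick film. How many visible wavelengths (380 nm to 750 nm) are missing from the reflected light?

8

Top surface (1.0 → 1.38): reflection off a higher-index medium gives a half-wave phase shift.
Ray reflecting at the bottom interface goes from n = 1.38 toward n = 1.68: a half-wave phase shift.
The two reflections carry the same phase change, so no net offset.
With no net inversion, destructive interference in reflection requires 2 n t = (m + ½) λ.
λ = 2 n t / (m + ½) = 5989 / (m + ½) nm.
m=7: 799 nm (IR); m=8: 705 nm (visible); m=9: 630 nm (visible); m=10: 570 nm (visible); m=11: 521 nm (visible); m=12: 479 nm (visible); m=13: 444 nm (visible); m=14: 413 nm (visible); m=15: 386 nm (visible); m=16: 363 nm (UV).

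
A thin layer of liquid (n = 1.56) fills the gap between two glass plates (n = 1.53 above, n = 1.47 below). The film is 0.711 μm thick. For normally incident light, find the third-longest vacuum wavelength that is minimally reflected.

739 nm

Ray reflecting at the top interface goes from n = 1.53 toward n = 1.56: a half-wave phase shift.
Ray reflecting at the bottom interface goes from n = 1.56 toward n = 1.47: no phase shift.
Net: one phase inversion between the two reflected rays.
With one net inversion, destructive interference in reflection requires 2 n t = m λ.
λ = 2 n t / m. The third-longest wavelength is m = 3: λ = 2 × 1.56 × 711 / 3.00 = 739 nm.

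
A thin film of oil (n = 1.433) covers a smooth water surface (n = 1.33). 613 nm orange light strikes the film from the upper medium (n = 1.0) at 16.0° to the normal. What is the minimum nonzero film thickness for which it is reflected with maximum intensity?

Top surface (1.0 → 1.433): reflection off a higher-index medium gives a half-wave phase shift.
Bottom surface (1.433 → 1.33): reflection off a lower-index medium gives no phase shift.
Exactly one π shift → a net half-wave offset.
So the condition for constructive reflection is 2 n t cos θ_r = (m + ½) λ.
Snell's law: 1.0 sin 16.0° = 1.433 sin θ_r → sin θ_r = 0.192, cos θ_r = 0.981.
Minimum at m = 0: t = λ / (4 n cos θ_r) = 613 / (4 × 1.433 × 0.981) = 109 nm.

109 nm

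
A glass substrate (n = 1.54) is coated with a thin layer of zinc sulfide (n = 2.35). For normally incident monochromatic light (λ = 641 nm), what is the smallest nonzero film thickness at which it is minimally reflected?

136 nm

Top surface (1.0 → 2.35): reflection off a higher-index medium gives a half-wave phase shift.
Bottom surface (2.35 → 1.54): reflection off a lower-index medium gives no phase shift.
The two reflections differ by half a wavelength.
For dark reflection here: 2 n t = m λ.
The smallest nonzero thickness corresponds to m = 1: t = m λ / (2 n) = 1.00 × 641 / (2 × 2.35) = 136 nm.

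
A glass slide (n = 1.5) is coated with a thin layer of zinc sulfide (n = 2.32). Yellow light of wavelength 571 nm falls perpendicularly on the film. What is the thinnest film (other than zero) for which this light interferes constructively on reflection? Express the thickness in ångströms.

Ray reflecting at the top interface goes from n = 1.0 toward n = 2.32: a half-wave phase shift.
At the lower boundary (n = 2.32 to n = 1.5) the reflected ray undergoes no phase shift.
Exactly one π shift → a net half-wave offset.
For strong reflection here: 2 n t = (m + ½) λ.
Minimum at m = 0: t = λ / (4 n) = 571 / (4 × 2.32) = 61.5 nm.

615 Å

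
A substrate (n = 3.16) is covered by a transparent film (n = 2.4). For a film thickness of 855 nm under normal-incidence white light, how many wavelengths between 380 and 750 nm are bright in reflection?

5

At the upper boundary (n = 1.0 to n = 2.4) the reflected ray undergoes a half-wave phase shift.
Ray reflecting at the bottom interface goes from n = 2.4 toward n = 3.16: a half-wave phase shift.
The two reflections carry the same phase change, so no net offset.
For strong reflection here: 2 n t = m λ.
λ = 2 n t / m = 4104 / m nm.
m=5: 821 nm (IR); m=6: 684 nm (visible); m=7: 586 nm (visible); m=8: 513 nm (visible); m=9: 456 nm (visible); m=10: 410 nm (visible); m=11: 373 nm (UV).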